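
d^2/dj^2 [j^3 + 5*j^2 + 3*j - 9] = 6*j + 10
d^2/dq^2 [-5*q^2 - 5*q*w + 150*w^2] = -10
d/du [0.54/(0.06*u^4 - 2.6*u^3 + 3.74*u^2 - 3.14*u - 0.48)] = (-0.1296*u^3 + 4.212*u^2 - 4.0392*u + 1.6956)/(-0.06*u^4 + 2.6*u^3 - 3.74*u^2 + 3.14*u + 0.48)^2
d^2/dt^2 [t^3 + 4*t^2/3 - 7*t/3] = 6*t + 8/3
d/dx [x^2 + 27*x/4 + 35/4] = 2*x + 27/4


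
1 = 1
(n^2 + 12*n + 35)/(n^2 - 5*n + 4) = (n^2 + 12*n + 35)/(n^2 - 5*n + 4)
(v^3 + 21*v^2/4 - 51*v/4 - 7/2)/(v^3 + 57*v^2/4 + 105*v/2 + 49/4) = (v - 2)/(v + 7)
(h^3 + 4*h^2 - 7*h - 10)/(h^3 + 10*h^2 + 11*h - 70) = (h + 1)/(h + 7)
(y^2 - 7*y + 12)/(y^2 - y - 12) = (y - 3)/(y + 3)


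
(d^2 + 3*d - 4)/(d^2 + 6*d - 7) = (d + 4)/(d + 7)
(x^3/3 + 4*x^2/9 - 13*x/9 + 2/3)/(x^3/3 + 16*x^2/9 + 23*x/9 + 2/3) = (3*x^2 - 5*x + 2)/(3*x^2 + 7*x + 2)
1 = 1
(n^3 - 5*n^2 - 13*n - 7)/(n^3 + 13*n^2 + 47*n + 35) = (n^2 - 6*n - 7)/(n^2 + 12*n + 35)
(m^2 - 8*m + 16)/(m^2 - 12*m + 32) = (m - 4)/(m - 8)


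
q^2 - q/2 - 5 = (q - 5/2)*(q + 2)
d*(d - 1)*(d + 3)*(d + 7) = d^4 + 9*d^3 + 11*d^2 - 21*d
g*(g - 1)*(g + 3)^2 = g^4 + 5*g^3 + 3*g^2 - 9*g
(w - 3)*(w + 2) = w^2 - w - 6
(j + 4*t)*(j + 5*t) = j^2 + 9*j*t + 20*t^2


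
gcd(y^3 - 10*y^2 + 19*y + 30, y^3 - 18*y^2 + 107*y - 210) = y^2 - 11*y + 30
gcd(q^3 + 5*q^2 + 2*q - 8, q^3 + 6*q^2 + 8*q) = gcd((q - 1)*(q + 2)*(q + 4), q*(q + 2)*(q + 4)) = q^2 + 6*q + 8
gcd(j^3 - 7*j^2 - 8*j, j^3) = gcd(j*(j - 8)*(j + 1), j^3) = j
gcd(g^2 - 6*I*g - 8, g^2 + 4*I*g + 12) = g - 2*I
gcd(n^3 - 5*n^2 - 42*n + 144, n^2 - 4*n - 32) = n - 8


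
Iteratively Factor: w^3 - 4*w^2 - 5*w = (w - 5)*(w^2 + w) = (w - 5)*(w + 1)*(w)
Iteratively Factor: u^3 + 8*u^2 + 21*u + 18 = (u + 2)*(u^2 + 6*u + 9) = (u + 2)*(u + 3)*(u + 3)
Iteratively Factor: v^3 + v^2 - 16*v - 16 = (v - 4)*(v^2 + 5*v + 4) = (v - 4)*(v + 1)*(v + 4)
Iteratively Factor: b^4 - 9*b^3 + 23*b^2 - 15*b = (b - 3)*(b^3 - 6*b^2 + 5*b) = (b - 3)*(b - 1)*(b^2 - 5*b) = b*(b - 3)*(b - 1)*(b - 5)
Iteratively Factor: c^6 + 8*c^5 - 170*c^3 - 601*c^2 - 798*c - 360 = (c + 3)*(c^5 + 5*c^4 - 15*c^3 - 125*c^2 - 226*c - 120) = (c - 5)*(c + 3)*(c^4 + 10*c^3 + 35*c^2 + 50*c + 24) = (c - 5)*(c + 3)^2*(c^3 + 7*c^2 + 14*c + 8) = (c - 5)*(c + 3)^2*(c + 4)*(c^2 + 3*c + 2) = (c - 5)*(c + 1)*(c + 3)^2*(c + 4)*(c + 2)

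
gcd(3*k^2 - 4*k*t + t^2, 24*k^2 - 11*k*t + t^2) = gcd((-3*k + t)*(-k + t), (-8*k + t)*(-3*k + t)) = -3*k + t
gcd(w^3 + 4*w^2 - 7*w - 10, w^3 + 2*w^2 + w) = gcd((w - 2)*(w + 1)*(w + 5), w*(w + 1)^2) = w + 1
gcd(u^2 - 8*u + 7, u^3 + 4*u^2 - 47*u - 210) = u - 7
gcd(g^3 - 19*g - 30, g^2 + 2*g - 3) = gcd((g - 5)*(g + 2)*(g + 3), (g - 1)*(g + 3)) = g + 3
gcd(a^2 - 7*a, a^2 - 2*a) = a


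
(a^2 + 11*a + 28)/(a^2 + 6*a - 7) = (a + 4)/(a - 1)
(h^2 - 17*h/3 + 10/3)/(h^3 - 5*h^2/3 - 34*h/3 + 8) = (h - 5)/(h^2 - h - 12)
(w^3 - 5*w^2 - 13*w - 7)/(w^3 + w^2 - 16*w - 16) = (w^2 - 6*w - 7)/(w^2 - 16)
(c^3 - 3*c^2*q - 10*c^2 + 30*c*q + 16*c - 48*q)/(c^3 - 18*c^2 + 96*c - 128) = (c - 3*q)/(c - 8)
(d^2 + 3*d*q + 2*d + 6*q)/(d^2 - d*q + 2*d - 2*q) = (-d - 3*q)/(-d + q)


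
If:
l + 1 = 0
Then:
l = -1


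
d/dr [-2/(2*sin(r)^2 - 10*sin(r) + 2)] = (2*sin(r) - 5)*cos(r)/(sin(r)^2 - 5*sin(r) + 1)^2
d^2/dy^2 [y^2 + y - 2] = 2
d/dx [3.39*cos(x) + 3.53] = -3.39*sin(x)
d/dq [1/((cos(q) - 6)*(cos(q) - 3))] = (2*cos(q) - 9)*sin(q)/((cos(q) - 6)^2*(cos(q) - 3)^2)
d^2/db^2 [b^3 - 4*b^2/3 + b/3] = 6*b - 8/3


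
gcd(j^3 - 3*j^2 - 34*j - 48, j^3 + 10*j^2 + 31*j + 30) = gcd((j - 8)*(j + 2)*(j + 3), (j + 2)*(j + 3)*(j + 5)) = j^2 + 5*j + 6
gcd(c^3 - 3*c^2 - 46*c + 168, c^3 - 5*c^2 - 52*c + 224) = c^2 + 3*c - 28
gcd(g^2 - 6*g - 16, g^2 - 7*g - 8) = g - 8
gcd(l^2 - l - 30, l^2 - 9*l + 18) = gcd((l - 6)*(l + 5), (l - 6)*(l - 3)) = l - 6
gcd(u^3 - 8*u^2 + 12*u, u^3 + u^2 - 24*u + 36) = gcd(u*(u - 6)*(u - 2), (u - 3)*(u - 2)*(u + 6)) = u - 2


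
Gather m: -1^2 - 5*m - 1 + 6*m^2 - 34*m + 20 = 6*m^2 - 39*m + 18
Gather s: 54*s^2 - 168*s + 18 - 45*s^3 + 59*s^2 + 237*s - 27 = -45*s^3 + 113*s^2 + 69*s - 9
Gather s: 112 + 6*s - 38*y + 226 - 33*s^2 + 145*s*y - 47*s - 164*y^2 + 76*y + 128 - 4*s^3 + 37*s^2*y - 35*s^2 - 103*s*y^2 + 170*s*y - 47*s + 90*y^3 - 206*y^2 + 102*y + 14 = -4*s^3 + s^2*(37*y - 68) + s*(-103*y^2 + 315*y - 88) + 90*y^3 - 370*y^2 + 140*y + 480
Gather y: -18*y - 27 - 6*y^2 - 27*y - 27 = -6*y^2 - 45*y - 54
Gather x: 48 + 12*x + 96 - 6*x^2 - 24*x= -6*x^2 - 12*x + 144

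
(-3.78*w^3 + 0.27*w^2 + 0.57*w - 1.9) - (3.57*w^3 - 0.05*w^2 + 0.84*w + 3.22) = -7.35*w^3 + 0.32*w^2 - 0.27*w - 5.12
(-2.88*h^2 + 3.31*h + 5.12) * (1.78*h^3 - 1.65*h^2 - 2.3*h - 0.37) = -5.1264*h^5 + 10.6438*h^4 + 10.2761*h^3 - 14.9954*h^2 - 13.0007*h - 1.8944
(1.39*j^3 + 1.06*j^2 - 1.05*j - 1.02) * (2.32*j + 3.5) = 3.2248*j^4 + 7.3242*j^3 + 1.274*j^2 - 6.0414*j - 3.57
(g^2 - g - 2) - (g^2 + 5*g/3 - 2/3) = -8*g/3 - 4/3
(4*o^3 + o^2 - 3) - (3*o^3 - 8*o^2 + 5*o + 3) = o^3 + 9*o^2 - 5*o - 6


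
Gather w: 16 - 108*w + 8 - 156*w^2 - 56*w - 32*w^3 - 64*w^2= -32*w^3 - 220*w^2 - 164*w + 24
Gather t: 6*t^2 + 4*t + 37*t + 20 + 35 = 6*t^2 + 41*t + 55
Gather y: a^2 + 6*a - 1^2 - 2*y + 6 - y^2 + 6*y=a^2 + 6*a - y^2 + 4*y + 5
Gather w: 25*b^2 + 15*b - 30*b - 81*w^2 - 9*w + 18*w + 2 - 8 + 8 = 25*b^2 - 15*b - 81*w^2 + 9*w + 2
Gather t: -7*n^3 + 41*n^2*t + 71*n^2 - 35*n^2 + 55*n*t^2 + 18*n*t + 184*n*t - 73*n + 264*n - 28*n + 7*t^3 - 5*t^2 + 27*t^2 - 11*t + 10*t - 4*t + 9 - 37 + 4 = -7*n^3 + 36*n^2 + 163*n + 7*t^3 + t^2*(55*n + 22) + t*(41*n^2 + 202*n - 5) - 24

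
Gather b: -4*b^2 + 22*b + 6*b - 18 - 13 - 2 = -4*b^2 + 28*b - 33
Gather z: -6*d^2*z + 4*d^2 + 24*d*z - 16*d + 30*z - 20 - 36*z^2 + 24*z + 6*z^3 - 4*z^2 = 4*d^2 - 16*d + 6*z^3 - 40*z^2 + z*(-6*d^2 + 24*d + 54) - 20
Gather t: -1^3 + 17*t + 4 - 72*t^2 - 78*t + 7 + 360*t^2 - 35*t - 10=288*t^2 - 96*t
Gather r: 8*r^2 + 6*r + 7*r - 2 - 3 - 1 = 8*r^2 + 13*r - 6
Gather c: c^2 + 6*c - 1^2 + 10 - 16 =c^2 + 6*c - 7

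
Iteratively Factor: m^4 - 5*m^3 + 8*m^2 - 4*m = (m)*(m^3 - 5*m^2 + 8*m - 4) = m*(m - 2)*(m^2 - 3*m + 2) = m*(m - 2)*(m - 1)*(m - 2)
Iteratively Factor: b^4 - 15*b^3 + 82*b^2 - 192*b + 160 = (b - 4)*(b^3 - 11*b^2 + 38*b - 40) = (b - 4)*(b - 2)*(b^2 - 9*b + 20) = (b - 5)*(b - 4)*(b - 2)*(b - 4)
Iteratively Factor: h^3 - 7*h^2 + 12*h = (h)*(h^2 - 7*h + 12) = h*(h - 4)*(h - 3)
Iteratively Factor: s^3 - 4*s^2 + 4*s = (s - 2)*(s^2 - 2*s) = (s - 2)^2*(s)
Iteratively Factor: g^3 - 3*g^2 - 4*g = (g - 4)*(g^2 + g) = g*(g - 4)*(g + 1)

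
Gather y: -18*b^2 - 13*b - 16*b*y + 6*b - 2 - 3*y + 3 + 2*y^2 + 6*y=-18*b^2 - 7*b + 2*y^2 + y*(3 - 16*b) + 1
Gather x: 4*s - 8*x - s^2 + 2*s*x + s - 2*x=-s^2 + 5*s + x*(2*s - 10)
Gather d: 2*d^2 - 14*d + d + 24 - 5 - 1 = 2*d^2 - 13*d + 18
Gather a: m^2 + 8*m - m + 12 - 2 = m^2 + 7*m + 10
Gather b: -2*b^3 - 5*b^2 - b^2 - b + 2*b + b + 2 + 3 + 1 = -2*b^3 - 6*b^2 + 2*b + 6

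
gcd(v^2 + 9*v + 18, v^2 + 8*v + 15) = v + 3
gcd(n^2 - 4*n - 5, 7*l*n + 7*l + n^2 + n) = n + 1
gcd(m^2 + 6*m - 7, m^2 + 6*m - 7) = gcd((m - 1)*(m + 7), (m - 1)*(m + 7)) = m^2 + 6*m - 7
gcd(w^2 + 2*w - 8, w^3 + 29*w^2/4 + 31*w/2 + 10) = w + 4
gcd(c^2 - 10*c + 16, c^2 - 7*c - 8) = c - 8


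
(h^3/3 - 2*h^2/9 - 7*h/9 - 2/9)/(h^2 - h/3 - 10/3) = (3*h^2 + 4*h + 1)/(3*(3*h + 5))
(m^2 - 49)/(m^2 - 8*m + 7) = (m + 7)/(m - 1)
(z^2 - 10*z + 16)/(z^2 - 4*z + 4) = (z - 8)/(z - 2)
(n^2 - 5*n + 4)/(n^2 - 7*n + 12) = (n - 1)/(n - 3)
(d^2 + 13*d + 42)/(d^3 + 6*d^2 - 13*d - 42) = (d + 6)/(d^2 - d - 6)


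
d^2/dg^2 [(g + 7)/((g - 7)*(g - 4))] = 2*(g^3 + 21*g^2 - 315*g + 959)/(g^6 - 33*g^5 + 447*g^4 - 3179*g^3 + 12516*g^2 - 25872*g + 21952)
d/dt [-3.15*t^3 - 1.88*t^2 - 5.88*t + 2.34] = -9.45*t^2 - 3.76*t - 5.88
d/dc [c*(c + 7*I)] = 2*c + 7*I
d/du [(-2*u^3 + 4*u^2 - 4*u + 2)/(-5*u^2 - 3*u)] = 2*(5*u^4 + 6*u^3 - 16*u^2 + 10*u + 3)/(u^2*(25*u^2 + 30*u + 9))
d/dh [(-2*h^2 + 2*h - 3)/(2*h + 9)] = 4*(-h^2 - 9*h + 6)/(4*h^2 + 36*h + 81)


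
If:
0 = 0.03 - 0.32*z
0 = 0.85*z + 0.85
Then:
No Solution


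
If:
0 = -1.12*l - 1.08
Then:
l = -0.96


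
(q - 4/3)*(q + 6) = q^2 + 14*q/3 - 8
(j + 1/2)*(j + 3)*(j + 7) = j^3 + 21*j^2/2 + 26*j + 21/2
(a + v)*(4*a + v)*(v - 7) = 4*a^2*v - 28*a^2 + 5*a*v^2 - 35*a*v + v^3 - 7*v^2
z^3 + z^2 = z^2*(z + 1)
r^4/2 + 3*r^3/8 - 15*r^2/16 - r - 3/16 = (r/2 + 1/2)*(r - 3/2)*(r + 1/4)*(r + 1)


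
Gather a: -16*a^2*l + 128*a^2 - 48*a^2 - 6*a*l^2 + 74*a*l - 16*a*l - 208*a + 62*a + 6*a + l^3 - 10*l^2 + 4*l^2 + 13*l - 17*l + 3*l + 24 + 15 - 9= a^2*(80 - 16*l) + a*(-6*l^2 + 58*l - 140) + l^3 - 6*l^2 - l + 30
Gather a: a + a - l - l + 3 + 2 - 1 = 2*a - 2*l + 4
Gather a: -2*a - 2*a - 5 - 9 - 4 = -4*a - 18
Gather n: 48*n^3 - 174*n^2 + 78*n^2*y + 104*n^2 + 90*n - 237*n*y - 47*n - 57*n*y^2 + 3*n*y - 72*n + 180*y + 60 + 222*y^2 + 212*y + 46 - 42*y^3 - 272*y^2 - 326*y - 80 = 48*n^3 + n^2*(78*y - 70) + n*(-57*y^2 - 234*y - 29) - 42*y^3 - 50*y^2 + 66*y + 26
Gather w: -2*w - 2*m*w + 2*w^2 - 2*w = 2*w^2 + w*(-2*m - 4)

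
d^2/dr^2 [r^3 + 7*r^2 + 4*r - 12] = 6*r + 14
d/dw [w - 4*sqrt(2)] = 1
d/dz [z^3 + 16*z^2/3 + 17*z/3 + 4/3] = 3*z^2 + 32*z/3 + 17/3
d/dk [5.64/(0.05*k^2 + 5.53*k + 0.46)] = (-0.564*k - 31.1892)/(0.05*k^2 + 5.53*k + 0.46)^2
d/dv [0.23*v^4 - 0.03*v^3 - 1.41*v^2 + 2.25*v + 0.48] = 0.92*v^3 - 0.09*v^2 - 2.82*v + 2.25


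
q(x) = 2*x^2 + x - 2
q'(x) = 4*x + 1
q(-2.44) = 7.47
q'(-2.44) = -8.76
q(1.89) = 7.03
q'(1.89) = 8.56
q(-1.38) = 0.43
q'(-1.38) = -4.52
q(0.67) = -0.43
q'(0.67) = 3.68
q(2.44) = 12.35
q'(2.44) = 10.76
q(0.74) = -0.16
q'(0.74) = 3.96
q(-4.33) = 31.17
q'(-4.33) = -16.32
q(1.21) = 2.14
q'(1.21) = 5.84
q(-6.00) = 64.00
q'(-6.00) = -23.00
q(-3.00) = 13.00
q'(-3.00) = -11.00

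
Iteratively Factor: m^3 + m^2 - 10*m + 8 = (m - 1)*(m^2 + 2*m - 8) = (m - 1)*(m + 4)*(m - 2)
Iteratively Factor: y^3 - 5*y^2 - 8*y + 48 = (y - 4)*(y^2 - y - 12) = (y - 4)^2*(y + 3)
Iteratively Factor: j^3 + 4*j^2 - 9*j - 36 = (j - 3)*(j^2 + 7*j + 12) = (j - 3)*(j + 4)*(j + 3)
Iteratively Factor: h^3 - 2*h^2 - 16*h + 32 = (h - 4)*(h^2 + 2*h - 8) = (h - 4)*(h + 4)*(h - 2)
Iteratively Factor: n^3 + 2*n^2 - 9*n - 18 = (n + 2)*(n^2 - 9) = (n + 2)*(n + 3)*(n - 3)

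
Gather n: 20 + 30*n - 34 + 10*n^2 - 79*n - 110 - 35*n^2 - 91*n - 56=-25*n^2 - 140*n - 180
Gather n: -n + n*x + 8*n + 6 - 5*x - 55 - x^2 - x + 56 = n*(x + 7) - x^2 - 6*x + 7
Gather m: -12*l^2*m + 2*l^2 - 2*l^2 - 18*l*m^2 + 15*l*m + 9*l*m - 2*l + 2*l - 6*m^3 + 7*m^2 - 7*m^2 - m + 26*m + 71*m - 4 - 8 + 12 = -18*l*m^2 - 6*m^3 + m*(-12*l^2 + 24*l + 96)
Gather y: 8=8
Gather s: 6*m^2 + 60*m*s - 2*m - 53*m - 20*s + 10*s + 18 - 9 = 6*m^2 - 55*m + s*(60*m - 10) + 9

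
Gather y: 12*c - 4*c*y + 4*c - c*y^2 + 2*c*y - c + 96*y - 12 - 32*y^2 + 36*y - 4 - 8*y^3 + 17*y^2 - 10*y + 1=15*c - 8*y^3 + y^2*(-c - 15) + y*(122 - 2*c) - 15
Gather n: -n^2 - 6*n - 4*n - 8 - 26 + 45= -n^2 - 10*n + 11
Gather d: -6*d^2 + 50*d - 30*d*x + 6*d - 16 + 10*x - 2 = -6*d^2 + d*(56 - 30*x) + 10*x - 18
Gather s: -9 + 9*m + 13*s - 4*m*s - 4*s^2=9*m - 4*s^2 + s*(13 - 4*m) - 9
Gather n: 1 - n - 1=-n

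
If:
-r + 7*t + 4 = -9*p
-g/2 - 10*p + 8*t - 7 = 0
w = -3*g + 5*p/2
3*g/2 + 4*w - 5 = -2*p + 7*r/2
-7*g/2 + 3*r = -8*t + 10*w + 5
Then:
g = -2434/30687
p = -24172/30687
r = -39804/10229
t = -1172/10229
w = -53128/30687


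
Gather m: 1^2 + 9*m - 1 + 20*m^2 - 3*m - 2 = 20*m^2 + 6*m - 2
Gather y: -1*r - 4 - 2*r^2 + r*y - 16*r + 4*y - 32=-2*r^2 - 17*r + y*(r + 4) - 36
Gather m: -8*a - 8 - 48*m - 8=-8*a - 48*m - 16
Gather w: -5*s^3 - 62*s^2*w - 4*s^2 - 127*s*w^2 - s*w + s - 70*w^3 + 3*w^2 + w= -5*s^3 - 4*s^2 + s - 70*w^3 + w^2*(3 - 127*s) + w*(-62*s^2 - s + 1)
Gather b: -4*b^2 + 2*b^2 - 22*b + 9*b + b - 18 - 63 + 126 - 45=-2*b^2 - 12*b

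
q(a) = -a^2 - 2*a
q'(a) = -2*a - 2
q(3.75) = -21.56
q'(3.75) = -9.50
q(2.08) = -8.49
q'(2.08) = -6.16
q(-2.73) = -1.99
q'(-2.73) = 3.46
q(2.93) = -14.44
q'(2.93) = -7.86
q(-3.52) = -5.35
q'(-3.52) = 5.04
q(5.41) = -40.09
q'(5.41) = -12.82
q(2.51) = -11.32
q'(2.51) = -7.02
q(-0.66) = 0.88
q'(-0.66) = -0.68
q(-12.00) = -120.00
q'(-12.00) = 22.00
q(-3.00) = -3.00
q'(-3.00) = 4.00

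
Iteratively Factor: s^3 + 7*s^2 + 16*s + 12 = (s + 2)*(s^2 + 5*s + 6) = (s + 2)^2*(s + 3)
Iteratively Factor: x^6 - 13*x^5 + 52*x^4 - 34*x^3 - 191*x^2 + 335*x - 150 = (x + 2)*(x^5 - 15*x^4 + 82*x^3 - 198*x^2 + 205*x - 75) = (x - 5)*(x + 2)*(x^4 - 10*x^3 + 32*x^2 - 38*x + 15) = (x - 5)*(x - 1)*(x + 2)*(x^3 - 9*x^2 + 23*x - 15) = (x - 5)^2*(x - 1)*(x + 2)*(x^2 - 4*x + 3) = (x - 5)^2*(x - 1)^2*(x + 2)*(x - 3)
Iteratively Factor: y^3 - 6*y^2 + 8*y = (y - 2)*(y^2 - 4*y) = y*(y - 2)*(y - 4)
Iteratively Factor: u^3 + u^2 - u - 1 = (u + 1)*(u^2 - 1) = (u + 1)^2*(u - 1)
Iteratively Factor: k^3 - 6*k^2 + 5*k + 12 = (k - 3)*(k^2 - 3*k - 4) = (k - 3)*(k + 1)*(k - 4)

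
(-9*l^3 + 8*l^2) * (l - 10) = -9*l^4 + 98*l^3 - 80*l^2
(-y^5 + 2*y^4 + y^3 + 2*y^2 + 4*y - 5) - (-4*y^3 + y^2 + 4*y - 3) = -y^5 + 2*y^4 + 5*y^3 + y^2 - 2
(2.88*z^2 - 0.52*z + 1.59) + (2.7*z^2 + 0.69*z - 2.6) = 5.58*z^2 + 0.17*z - 1.01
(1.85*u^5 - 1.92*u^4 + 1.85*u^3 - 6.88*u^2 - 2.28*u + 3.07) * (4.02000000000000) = 7.437*u^5 - 7.7184*u^4 + 7.437*u^3 - 27.6576*u^2 - 9.1656*u + 12.3414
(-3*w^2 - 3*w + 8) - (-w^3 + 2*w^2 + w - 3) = w^3 - 5*w^2 - 4*w + 11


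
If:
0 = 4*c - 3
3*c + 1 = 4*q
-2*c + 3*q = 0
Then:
No Solution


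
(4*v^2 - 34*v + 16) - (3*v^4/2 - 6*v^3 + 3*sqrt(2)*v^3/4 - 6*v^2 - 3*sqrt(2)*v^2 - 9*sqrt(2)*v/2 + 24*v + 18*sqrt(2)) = -3*v^4/2 - 3*sqrt(2)*v^3/4 + 6*v^3 + 3*sqrt(2)*v^2 + 10*v^2 - 58*v + 9*sqrt(2)*v/2 - 18*sqrt(2) + 16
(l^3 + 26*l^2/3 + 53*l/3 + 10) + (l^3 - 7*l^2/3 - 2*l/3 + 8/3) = 2*l^3 + 19*l^2/3 + 17*l + 38/3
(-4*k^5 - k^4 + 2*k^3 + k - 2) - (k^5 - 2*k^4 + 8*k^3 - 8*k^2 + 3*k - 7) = -5*k^5 + k^4 - 6*k^3 + 8*k^2 - 2*k + 5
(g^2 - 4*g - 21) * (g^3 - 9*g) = g^5 - 4*g^4 - 30*g^3 + 36*g^2 + 189*g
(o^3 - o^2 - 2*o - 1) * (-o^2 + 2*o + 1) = -o^5 + 3*o^4 + o^3 - 4*o^2 - 4*o - 1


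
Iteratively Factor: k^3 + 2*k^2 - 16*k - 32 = (k - 4)*(k^2 + 6*k + 8) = (k - 4)*(k + 4)*(k + 2)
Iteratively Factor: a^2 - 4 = (a - 2)*(a + 2)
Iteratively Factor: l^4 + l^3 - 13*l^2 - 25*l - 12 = (l + 3)*(l^3 - 2*l^2 - 7*l - 4) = (l + 1)*(l + 3)*(l^2 - 3*l - 4) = (l + 1)^2*(l + 3)*(l - 4)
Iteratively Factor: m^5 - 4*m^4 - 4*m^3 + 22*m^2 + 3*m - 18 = (m + 2)*(m^4 - 6*m^3 + 8*m^2 + 6*m - 9) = (m - 1)*(m + 2)*(m^3 - 5*m^2 + 3*m + 9) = (m - 1)*(m + 1)*(m + 2)*(m^2 - 6*m + 9) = (m - 3)*(m - 1)*(m + 1)*(m + 2)*(m - 3)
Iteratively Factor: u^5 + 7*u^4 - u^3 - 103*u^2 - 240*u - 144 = (u + 1)*(u^4 + 6*u^3 - 7*u^2 - 96*u - 144) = (u + 1)*(u + 4)*(u^3 + 2*u^2 - 15*u - 36) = (u - 4)*(u + 1)*(u + 4)*(u^2 + 6*u + 9) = (u - 4)*(u + 1)*(u + 3)*(u + 4)*(u + 3)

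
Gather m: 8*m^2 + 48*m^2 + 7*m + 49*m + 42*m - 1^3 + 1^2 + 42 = 56*m^2 + 98*m + 42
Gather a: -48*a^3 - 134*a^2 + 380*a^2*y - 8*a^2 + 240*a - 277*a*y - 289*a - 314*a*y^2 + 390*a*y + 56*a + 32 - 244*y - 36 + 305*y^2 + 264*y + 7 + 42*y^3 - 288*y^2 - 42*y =-48*a^3 + a^2*(380*y - 142) + a*(-314*y^2 + 113*y + 7) + 42*y^3 + 17*y^2 - 22*y + 3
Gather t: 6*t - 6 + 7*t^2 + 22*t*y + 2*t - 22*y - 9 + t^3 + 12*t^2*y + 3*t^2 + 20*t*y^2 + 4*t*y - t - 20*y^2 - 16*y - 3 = t^3 + t^2*(12*y + 10) + t*(20*y^2 + 26*y + 7) - 20*y^2 - 38*y - 18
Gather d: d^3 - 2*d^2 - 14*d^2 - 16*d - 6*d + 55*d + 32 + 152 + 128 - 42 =d^3 - 16*d^2 + 33*d + 270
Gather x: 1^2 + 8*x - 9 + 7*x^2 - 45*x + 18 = 7*x^2 - 37*x + 10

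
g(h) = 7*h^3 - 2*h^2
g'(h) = 21*h^2 - 4*h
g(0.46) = 0.26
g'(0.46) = 2.60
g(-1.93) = -57.77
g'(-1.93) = 85.94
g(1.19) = 8.96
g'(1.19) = 24.98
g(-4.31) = -597.59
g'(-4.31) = 407.34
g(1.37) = 14.25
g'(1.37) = 33.93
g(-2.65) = -144.31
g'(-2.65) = 158.07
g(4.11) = 452.20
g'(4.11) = 338.29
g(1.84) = 36.84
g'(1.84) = 63.74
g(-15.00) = -24075.00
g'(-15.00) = 4785.00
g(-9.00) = -5265.00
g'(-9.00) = 1737.00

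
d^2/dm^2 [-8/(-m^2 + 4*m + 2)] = 16*(m^2 - 4*m - 4*(m - 2)^2 - 2)/(-m^2 + 4*m + 2)^3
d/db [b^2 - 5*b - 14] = 2*b - 5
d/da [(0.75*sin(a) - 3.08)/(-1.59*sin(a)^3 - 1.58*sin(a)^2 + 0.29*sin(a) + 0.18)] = (2.385*sin(a)^3 - 13.5066*sin(a)^2 - 9.7328*sin(a) + 1.0282)*cos(a)/(2.5281*sin(a)^6 + 5.0244*sin(a)^5 + 1.5742*sin(a)^4 - 1.4888*sin(a)^3 - 0.4847*sin(a)^2 + 0.1044*sin(a) + 0.0324)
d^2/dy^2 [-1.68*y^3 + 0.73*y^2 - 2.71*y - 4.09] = 1.46 - 10.08*y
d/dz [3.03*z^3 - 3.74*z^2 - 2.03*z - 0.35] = 9.09*z^2 - 7.48*z - 2.03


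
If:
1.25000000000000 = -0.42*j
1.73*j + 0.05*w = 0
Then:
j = -2.98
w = 102.98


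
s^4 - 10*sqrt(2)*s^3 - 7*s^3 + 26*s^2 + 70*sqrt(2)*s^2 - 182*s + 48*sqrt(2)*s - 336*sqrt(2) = (s - 7)*(s - 8*sqrt(2))*(s - 3*sqrt(2))*(s + sqrt(2))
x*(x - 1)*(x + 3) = x^3 + 2*x^2 - 3*x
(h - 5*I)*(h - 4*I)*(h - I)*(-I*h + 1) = -I*h^4 - 9*h^3 + 19*I*h^2 - 9*h + 20*I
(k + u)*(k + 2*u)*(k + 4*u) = k^3 + 7*k^2*u + 14*k*u^2 + 8*u^3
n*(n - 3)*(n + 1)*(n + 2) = n^4 - 7*n^2 - 6*n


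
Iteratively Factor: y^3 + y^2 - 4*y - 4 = (y + 1)*(y^2 - 4) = (y - 2)*(y + 1)*(y + 2)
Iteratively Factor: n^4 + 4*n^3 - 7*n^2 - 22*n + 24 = (n + 3)*(n^3 + n^2 - 10*n + 8) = (n - 2)*(n + 3)*(n^2 + 3*n - 4) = (n - 2)*(n + 3)*(n + 4)*(n - 1)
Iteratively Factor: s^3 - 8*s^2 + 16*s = (s - 4)*(s^2 - 4*s) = s*(s - 4)*(s - 4)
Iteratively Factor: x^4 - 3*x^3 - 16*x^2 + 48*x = (x - 4)*(x^3 + x^2 - 12*x) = x*(x - 4)*(x^2 + x - 12) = x*(x - 4)*(x + 4)*(x - 3)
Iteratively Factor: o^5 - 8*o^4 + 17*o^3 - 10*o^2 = (o)*(o^4 - 8*o^3 + 17*o^2 - 10*o) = o*(o - 1)*(o^3 - 7*o^2 + 10*o) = o*(o - 5)*(o - 1)*(o^2 - 2*o) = o*(o - 5)*(o - 2)*(o - 1)*(o)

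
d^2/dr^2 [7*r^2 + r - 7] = 14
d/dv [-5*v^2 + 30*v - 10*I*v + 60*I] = -10*v + 30 - 10*I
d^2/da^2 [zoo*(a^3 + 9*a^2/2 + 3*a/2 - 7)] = zoo*(a + 1)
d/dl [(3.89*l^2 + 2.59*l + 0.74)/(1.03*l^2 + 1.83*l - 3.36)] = (4.451*l^2 - 27.6652*l - 10.0566)/(1.0609*l^4 + 3.7698*l^3 - 3.5727*l^2 - 12.2976*l + 11.2896)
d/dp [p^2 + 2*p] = 2*p + 2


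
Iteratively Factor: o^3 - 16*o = (o)*(o^2 - 16) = o*(o + 4)*(o - 4)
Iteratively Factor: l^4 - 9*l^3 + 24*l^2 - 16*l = (l)*(l^3 - 9*l^2 + 24*l - 16) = l*(l - 4)*(l^2 - 5*l + 4) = l*(l - 4)*(l - 1)*(l - 4)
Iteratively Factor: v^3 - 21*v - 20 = (v - 5)*(v^2 + 5*v + 4) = (v - 5)*(v + 4)*(v + 1)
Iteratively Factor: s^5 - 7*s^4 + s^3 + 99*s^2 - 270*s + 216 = (s - 3)*(s^4 - 4*s^3 - 11*s^2 + 66*s - 72) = (s - 3)*(s + 4)*(s^3 - 8*s^2 + 21*s - 18) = (s - 3)^2*(s + 4)*(s^2 - 5*s + 6) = (s - 3)^2*(s - 2)*(s + 4)*(s - 3)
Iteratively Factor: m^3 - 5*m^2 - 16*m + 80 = (m - 5)*(m^2 - 16) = (m - 5)*(m - 4)*(m + 4)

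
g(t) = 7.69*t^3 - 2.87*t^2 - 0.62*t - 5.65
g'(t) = 23.07*t^2 - 5.74*t - 0.62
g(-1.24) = -23.96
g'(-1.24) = 41.97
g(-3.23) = -292.73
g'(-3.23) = 258.61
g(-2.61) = -160.31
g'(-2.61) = 171.52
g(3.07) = 187.90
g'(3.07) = 199.19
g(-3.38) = -333.29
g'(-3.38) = 282.34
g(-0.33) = -6.03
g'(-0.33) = 3.79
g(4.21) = 514.69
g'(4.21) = 384.11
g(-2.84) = -203.19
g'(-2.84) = 201.75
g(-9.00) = -5838.55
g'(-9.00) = 1919.71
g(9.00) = 5362.31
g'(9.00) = 1816.39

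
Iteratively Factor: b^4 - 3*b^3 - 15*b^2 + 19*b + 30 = (b - 5)*(b^3 + 2*b^2 - 5*b - 6) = (b - 5)*(b + 1)*(b^2 + b - 6) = (b - 5)*(b - 2)*(b + 1)*(b + 3)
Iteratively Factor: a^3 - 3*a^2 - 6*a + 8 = (a - 1)*(a^2 - 2*a - 8) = (a - 1)*(a + 2)*(a - 4)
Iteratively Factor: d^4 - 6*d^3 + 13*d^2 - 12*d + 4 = (d - 2)*(d^3 - 4*d^2 + 5*d - 2) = (d - 2)^2*(d^2 - 2*d + 1) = (d - 2)^2*(d - 1)*(d - 1)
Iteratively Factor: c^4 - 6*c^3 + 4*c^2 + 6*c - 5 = (c + 1)*(c^3 - 7*c^2 + 11*c - 5) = (c - 1)*(c + 1)*(c^2 - 6*c + 5) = (c - 1)^2*(c + 1)*(c - 5)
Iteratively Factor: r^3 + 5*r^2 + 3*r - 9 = (r - 1)*(r^2 + 6*r + 9) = (r - 1)*(r + 3)*(r + 3)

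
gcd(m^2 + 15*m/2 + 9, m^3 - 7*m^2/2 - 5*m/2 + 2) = 1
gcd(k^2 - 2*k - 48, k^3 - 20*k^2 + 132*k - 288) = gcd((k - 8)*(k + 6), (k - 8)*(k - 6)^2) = k - 8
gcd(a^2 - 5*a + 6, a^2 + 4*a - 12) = a - 2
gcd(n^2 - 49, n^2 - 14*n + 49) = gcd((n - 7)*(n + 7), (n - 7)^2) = n - 7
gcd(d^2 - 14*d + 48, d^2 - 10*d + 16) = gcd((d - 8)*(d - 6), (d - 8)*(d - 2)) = d - 8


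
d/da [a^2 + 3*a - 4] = 2*a + 3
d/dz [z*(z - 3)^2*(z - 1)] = 4*z^3 - 21*z^2 + 30*z - 9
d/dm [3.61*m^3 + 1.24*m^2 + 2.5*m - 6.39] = 10.83*m^2 + 2.48*m + 2.5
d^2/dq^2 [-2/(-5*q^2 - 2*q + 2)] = 4*(-25*q^2 - 10*q + 4*(5*q + 1)^2 + 10)/(5*q^2 + 2*q - 2)^3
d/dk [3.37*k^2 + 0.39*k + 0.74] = 6.74*k + 0.39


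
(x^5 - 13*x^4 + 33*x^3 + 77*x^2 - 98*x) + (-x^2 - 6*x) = x^5 - 13*x^4 + 33*x^3 + 76*x^2 - 104*x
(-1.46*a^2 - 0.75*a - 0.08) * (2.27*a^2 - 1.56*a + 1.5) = -3.3142*a^4 + 0.5751*a^3 - 1.2016*a^2 - 1.0002*a - 0.12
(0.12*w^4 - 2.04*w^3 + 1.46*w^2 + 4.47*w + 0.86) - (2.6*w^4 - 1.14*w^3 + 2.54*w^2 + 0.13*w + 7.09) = -2.48*w^4 - 0.9*w^3 - 1.08*w^2 + 4.34*w - 6.23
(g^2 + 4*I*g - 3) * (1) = g^2 + 4*I*g - 3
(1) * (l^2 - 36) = l^2 - 36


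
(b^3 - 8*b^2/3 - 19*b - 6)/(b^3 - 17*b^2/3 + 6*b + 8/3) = (b^2 - 3*b - 18)/(b^2 - 6*b + 8)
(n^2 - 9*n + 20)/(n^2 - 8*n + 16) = (n - 5)/(n - 4)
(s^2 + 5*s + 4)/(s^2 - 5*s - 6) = (s + 4)/(s - 6)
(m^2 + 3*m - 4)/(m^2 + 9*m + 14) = (m^2 + 3*m - 4)/(m^2 + 9*m + 14)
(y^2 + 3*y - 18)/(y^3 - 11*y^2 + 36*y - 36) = (y + 6)/(y^2 - 8*y + 12)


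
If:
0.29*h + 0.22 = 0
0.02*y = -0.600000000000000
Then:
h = -0.76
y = -30.00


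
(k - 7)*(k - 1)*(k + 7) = k^3 - k^2 - 49*k + 49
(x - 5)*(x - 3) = x^2 - 8*x + 15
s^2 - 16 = (s - 4)*(s + 4)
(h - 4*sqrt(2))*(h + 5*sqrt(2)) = h^2 + sqrt(2)*h - 40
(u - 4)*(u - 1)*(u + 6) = u^3 + u^2 - 26*u + 24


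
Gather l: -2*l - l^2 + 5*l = -l^2 + 3*l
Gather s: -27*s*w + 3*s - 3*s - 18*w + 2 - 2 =-27*s*w - 18*w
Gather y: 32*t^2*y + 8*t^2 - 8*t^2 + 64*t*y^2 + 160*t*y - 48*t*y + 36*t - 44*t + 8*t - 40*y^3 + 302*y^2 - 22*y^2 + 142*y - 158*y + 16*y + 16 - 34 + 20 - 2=-40*y^3 + y^2*(64*t + 280) + y*(32*t^2 + 112*t)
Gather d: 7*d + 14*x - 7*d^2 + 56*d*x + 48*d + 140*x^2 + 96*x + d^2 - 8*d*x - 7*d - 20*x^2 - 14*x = -6*d^2 + d*(48*x + 48) + 120*x^2 + 96*x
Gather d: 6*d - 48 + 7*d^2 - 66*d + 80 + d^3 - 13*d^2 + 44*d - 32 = d^3 - 6*d^2 - 16*d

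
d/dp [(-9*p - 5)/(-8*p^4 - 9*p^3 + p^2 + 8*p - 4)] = (72*p^4 + 81*p^3 - 9*p^2 - 72*p - (9*p + 5)*(32*p^3 + 27*p^2 - 2*p - 8) + 36)/(8*p^4 + 9*p^3 - p^2 - 8*p + 4)^2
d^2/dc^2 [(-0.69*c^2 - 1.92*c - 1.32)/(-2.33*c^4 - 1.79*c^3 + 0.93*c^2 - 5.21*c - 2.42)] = (22.475646*c^8 + 142.348554*c^7 + 278.858844*c^6 + 76.59486*c^5 - 291.739122*c^4 - 255.234114*c^3 - 99.091476*c^2 - 46.75572*c + 37.268352)/(12.649337*c^12 + 29.153193*c^11 + 7.250028*c^10 + 67.31654*c^9 + 166.896108*c^8 + 47.545866*c^7 + 128.692758*c^6 + 311.373396*c^5 + 106.895439*c^4 + 102.515873*c^3 + 180.72681*c^2 + 91.535532*c + 14.172488)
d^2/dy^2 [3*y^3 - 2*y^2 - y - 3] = 18*y - 4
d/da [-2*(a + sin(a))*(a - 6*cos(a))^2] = 2*(a - 6*cos(a))*(-2*(a + sin(a))*(6*sin(a) + 1) - (a - 6*cos(a))*(cos(a) + 1))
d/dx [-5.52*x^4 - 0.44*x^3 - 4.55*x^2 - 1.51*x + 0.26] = -22.08*x^3 - 1.32*x^2 - 9.1*x - 1.51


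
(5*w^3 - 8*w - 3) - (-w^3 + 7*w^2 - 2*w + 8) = 6*w^3 - 7*w^2 - 6*w - 11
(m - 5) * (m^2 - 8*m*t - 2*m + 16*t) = m^3 - 8*m^2*t - 7*m^2 + 56*m*t + 10*m - 80*t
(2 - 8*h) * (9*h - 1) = -72*h^2 + 26*h - 2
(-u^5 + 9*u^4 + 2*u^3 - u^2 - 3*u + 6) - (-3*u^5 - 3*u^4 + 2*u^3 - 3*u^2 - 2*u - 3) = 2*u^5 + 12*u^4 + 2*u^2 - u + 9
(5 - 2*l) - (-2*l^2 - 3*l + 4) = 2*l^2 + l + 1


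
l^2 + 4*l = l*(l + 4)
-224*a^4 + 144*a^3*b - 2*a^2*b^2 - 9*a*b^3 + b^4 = (-7*a + b)*(-4*a + b)*(-2*a + b)*(4*a + b)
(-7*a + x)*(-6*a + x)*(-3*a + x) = -126*a^3 + 81*a^2*x - 16*a*x^2 + x^3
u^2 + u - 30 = (u - 5)*(u + 6)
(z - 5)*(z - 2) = z^2 - 7*z + 10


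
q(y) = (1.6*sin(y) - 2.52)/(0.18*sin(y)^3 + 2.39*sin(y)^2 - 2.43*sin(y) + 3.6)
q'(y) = (1.6*sin(y) - 2.52)*(-0.54*sin(y)^2*cos(y) - 4.78*sin(y)*cos(y) + 2.43*cos(y))/(0.18*sin(y)^3 + 2.39*sin(y)^2 - 2.43*sin(y) + 3.6)^2 + 1.6*cos(y)/(0.18*sin(y)^3 + 2.39*sin(y)^2 - 2.43*sin(y) + 3.6)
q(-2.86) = -0.67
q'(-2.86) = 0.19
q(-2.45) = -0.58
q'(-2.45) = 0.19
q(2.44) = -0.48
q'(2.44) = -0.50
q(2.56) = -0.54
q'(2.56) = -0.50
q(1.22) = -0.28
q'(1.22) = 0.22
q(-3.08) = -0.70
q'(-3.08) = 0.08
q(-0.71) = -0.58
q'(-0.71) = -0.18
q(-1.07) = -0.53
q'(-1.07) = -0.11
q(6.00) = -0.67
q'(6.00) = -0.19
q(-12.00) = -0.55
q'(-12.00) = 0.49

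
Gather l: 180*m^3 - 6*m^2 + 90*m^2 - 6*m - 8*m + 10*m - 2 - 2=180*m^3 + 84*m^2 - 4*m - 4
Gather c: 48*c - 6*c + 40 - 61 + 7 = 42*c - 14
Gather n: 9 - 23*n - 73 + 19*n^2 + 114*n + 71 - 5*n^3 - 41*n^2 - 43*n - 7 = -5*n^3 - 22*n^2 + 48*n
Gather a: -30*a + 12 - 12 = -30*a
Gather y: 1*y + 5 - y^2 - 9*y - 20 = -y^2 - 8*y - 15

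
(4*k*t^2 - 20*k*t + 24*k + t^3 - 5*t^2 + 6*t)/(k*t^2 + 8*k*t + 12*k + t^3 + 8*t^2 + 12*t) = (4*k*t^2 - 20*k*t + 24*k + t^3 - 5*t^2 + 6*t)/(k*t^2 + 8*k*t + 12*k + t^3 + 8*t^2 + 12*t)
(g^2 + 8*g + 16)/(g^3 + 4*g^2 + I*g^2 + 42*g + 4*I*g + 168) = (g + 4)/(g^2 + I*g + 42)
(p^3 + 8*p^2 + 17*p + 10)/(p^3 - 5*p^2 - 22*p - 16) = (p + 5)/(p - 8)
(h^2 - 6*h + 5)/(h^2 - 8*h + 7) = (h - 5)/(h - 7)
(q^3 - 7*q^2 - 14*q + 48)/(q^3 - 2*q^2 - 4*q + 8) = (q^2 - 5*q - 24)/(q^2 - 4)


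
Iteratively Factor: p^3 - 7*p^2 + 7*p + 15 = (p + 1)*(p^2 - 8*p + 15) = (p - 3)*(p + 1)*(p - 5)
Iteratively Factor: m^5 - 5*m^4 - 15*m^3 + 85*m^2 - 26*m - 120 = (m - 3)*(m^4 - 2*m^3 - 21*m^2 + 22*m + 40) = (m - 3)*(m + 1)*(m^3 - 3*m^2 - 18*m + 40) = (m - 3)*(m + 1)*(m + 4)*(m^2 - 7*m + 10) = (m - 5)*(m - 3)*(m + 1)*(m + 4)*(m - 2)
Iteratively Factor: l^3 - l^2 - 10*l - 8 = (l + 1)*(l^2 - 2*l - 8) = (l - 4)*(l + 1)*(l + 2)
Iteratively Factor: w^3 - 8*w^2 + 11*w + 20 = (w + 1)*(w^2 - 9*w + 20) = (w - 4)*(w + 1)*(w - 5)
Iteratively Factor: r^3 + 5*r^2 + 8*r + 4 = (r + 2)*(r^2 + 3*r + 2) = (r + 1)*(r + 2)*(r + 2)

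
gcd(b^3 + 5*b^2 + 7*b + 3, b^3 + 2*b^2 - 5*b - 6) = b^2 + 4*b + 3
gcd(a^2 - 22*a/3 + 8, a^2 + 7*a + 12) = 1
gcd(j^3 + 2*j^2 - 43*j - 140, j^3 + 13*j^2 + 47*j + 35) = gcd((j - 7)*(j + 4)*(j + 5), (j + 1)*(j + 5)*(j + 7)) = j + 5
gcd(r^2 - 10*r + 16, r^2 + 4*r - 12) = r - 2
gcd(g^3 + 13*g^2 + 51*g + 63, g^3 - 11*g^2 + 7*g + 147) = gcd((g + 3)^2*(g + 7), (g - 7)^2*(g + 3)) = g + 3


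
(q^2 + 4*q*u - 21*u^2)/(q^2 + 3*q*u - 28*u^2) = (q - 3*u)/(q - 4*u)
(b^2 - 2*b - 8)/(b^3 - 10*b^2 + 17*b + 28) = (b + 2)/(b^2 - 6*b - 7)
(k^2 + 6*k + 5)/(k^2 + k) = (k + 5)/k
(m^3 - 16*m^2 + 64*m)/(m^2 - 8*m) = m - 8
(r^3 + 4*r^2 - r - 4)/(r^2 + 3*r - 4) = r + 1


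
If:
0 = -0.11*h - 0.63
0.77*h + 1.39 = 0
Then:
No Solution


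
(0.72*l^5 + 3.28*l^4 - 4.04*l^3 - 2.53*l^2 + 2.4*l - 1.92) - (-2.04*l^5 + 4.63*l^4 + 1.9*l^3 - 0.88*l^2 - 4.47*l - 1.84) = 2.76*l^5 - 1.35*l^4 - 5.94*l^3 - 1.65*l^2 + 6.87*l - 0.0799999999999998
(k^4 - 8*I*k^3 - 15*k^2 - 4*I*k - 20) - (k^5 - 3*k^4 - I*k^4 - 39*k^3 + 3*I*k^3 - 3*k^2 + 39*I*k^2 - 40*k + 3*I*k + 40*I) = -k^5 + 4*k^4 + I*k^4 + 39*k^3 - 11*I*k^3 - 12*k^2 - 39*I*k^2 + 40*k - 7*I*k - 20 - 40*I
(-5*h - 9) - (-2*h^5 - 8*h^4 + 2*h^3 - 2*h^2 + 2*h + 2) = 2*h^5 + 8*h^4 - 2*h^3 + 2*h^2 - 7*h - 11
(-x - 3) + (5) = 2 - x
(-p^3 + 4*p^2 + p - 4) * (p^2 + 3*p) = -p^5 + p^4 + 13*p^3 - p^2 - 12*p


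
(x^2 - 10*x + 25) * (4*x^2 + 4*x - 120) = 4*x^4 - 36*x^3 - 60*x^2 + 1300*x - 3000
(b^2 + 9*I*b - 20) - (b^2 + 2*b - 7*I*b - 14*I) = -2*b + 16*I*b - 20 + 14*I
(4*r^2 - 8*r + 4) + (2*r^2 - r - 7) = 6*r^2 - 9*r - 3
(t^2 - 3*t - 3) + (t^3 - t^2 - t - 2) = t^3 - 4*t - 5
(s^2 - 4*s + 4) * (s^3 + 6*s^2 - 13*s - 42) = s^5 + 2*s^4 - 33*s^3 + 34*s^2 + 116*s - 168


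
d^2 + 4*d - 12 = (d - 2)*(d + 6)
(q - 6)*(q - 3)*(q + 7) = q^3 - 2*q^2 - 45*q + 126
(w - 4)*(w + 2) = w^2 - 2*w - 8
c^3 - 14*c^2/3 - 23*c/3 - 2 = (c - 6)*(c + 1/3)*(c + 1)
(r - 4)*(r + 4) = r^2 - 16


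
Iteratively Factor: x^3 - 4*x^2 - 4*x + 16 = (x + 2)*(x^2 - 6*x + 8) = (x - 4)*(x + 2)*(x - 2)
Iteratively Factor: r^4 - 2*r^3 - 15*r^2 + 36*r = (r - 3)*(r^3 + r^2 - 12*r) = r*(r - 3)*(r^2 + r - 12) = r*(r - 3)*(r + 4)*(r - 3)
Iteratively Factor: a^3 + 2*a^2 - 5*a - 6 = (a + 3)*(a^2 - a - 2) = (a - 2)*(a + 3)*(a + 1)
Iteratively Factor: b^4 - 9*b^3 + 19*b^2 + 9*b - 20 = (b + 1)*(b^3 - 10*b^2 + 29*b - 20) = (b - 1)*(b + 1)*(b^2 - 9*b + 20) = (b - 5)*(b - 1)*(b + 1)*(b - 4)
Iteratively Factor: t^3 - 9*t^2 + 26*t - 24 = (t - 2)*(t^2 - 7*t + 12) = (t - 3)*(t - 2)*(t - 4)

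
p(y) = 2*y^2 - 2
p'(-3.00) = -12.00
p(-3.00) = 16.00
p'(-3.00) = -12.00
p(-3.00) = 16.00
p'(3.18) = 12.72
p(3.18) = 18.22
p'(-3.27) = -13.08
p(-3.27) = 19.39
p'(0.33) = 1.32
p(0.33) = -1.78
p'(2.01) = 8.04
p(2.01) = 6.08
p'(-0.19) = -0.76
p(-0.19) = -1.93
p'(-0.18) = -0.72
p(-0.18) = -1.94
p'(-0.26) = -1.04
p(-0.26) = -1.86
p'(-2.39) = -9.56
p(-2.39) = 9.42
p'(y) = 4*y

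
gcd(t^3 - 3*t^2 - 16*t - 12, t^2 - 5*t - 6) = t^2 - 5*t - 6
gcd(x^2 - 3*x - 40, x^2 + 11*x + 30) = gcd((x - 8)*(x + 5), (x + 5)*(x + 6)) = x + 5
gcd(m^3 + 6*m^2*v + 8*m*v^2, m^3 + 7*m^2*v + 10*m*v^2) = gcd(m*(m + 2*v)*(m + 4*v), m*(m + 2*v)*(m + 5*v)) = m^2 + 2*m*v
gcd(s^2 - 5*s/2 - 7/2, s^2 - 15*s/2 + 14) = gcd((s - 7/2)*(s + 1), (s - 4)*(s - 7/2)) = s - 7/2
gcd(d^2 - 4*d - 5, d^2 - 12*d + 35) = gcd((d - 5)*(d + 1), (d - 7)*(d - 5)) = d - 5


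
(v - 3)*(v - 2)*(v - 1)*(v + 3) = v^4 - 3*v^3 - 7*v^2 + 27*v - 18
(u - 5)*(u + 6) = u^2 + u - 30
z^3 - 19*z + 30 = (z - 3)*(z - 2)*(z + 5)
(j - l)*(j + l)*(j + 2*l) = j^3 + 2*j^2*l - j*l^2 - 2*l^3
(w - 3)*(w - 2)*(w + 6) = w^3 + w^2 - 24*w + 36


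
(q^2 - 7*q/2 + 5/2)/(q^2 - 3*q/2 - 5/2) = (q - 1)/(q + 1)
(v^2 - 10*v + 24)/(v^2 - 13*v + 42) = (v - 4)/(v - 7)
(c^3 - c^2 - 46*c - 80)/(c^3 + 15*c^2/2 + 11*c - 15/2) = 2*(c^2 - 6*c - 16)/(2*c^2 + 5*c - 3)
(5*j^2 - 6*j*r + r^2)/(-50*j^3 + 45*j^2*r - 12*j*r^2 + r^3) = (-j + r)/(10*j^2 - 7*j*r + r^2)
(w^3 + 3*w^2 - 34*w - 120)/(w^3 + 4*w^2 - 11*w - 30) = (w^2 - 2*w - 24)/(w^2 - w - 6)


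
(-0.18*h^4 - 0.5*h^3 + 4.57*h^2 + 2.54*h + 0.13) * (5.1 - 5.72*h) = 1.0296*h^5 + 1.942*h^4 - 28.6904*h^3 + 8.7782*h^2 + 12.2104*h + 0.663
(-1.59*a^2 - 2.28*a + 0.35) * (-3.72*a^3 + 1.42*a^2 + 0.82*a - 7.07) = 5.9148*a^5 + 6.2238*a^4 - 5.8434*a^3 + 9.8687*a^2 + 16.4066*a - 2.4745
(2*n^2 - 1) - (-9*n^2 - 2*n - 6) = 11*n^2 + 2*n + 5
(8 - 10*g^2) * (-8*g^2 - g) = 80*g^4 + 10*g^3 - 64*g^2 - 8*g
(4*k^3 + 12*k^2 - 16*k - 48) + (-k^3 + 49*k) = 3*k^3 + 12*k^2 + 33*k - 48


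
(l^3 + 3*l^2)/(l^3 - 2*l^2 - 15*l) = l/(l - 5)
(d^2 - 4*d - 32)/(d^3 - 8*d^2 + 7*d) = (d^2 - 4*d - 32)/(d*(d^2 - 8*d + 7))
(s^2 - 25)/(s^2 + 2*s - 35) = (s + 5)/(s + 7)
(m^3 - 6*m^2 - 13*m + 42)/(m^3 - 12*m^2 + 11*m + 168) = (m - 2)/(m - 8)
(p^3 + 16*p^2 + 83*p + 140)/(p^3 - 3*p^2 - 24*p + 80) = (p^2 + 11*p + 28)/(p^2 - 8*p + 16)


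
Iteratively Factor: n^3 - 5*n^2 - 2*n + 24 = (n - 4)*(n^2 - n - 6) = (n - 4)*(n - 3)*(n + 2)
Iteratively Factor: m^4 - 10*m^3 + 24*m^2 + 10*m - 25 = (m - 5)*(m^3 - 5*m^2 - m + 5) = (m - 5)*(m + 1)*(m^2 - 6*m + 5) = (m - 5)^2*(m + 1)*(m - 1)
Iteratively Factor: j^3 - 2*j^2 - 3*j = (j)*(j^2 - 2*j - 3) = j*(j - 3)*(j + 1)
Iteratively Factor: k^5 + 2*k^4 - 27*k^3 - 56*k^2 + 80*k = (k)*(k^4 + 2*k^3 - 27*k^2 - 56*k + 80) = k*(k + 4)*(k^3 - 2*k^2 - 19*k + 20) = k*(k - 1)*(k + 4)*(k^2 - k - 20) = k*(k - 5)*(k - 1)*(k + 4)*(k + 4)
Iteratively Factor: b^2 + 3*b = (b)*(b + 3)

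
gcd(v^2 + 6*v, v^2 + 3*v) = v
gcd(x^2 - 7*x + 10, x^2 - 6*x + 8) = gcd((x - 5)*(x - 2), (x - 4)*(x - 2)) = x - 2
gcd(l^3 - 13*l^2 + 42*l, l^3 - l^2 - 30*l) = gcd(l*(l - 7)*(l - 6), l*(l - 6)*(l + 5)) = l^2 - 6*l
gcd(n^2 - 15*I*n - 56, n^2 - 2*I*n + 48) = n - 8*I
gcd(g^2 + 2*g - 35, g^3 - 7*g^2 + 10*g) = g - 5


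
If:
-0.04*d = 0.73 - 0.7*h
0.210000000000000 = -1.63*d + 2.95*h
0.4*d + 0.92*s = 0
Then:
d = 1.96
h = 1.15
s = -0.85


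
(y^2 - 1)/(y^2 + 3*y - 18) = (y^2 - 1)/(y^2 + 3*y - 18)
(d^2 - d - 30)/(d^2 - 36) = (d + 5)/(d + 6)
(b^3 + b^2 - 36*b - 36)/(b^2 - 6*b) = b + 7 + 6/b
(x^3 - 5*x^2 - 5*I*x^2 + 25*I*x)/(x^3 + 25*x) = (x - 5)/(x + 5*I)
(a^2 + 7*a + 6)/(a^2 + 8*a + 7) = (a + 6)/(a + 7)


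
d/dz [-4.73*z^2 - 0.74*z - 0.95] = -9.46*z - 0.74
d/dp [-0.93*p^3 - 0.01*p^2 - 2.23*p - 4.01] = -2.79*p^2 - 0.02*p - 2.23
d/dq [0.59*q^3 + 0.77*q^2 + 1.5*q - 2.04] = 1.77*q^2 + 1.54*q + 1.5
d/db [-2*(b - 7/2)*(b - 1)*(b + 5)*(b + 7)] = -8*b^3 - 45*b^2 + 62*b + 231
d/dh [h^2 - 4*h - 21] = 2*h - 4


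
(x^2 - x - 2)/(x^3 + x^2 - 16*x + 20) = (x + 1)/(x^2 + 3*x - 10)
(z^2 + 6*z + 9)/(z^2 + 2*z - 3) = (z + 3)/(z - 1)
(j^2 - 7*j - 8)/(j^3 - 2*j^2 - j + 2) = (j - 8)/(j^2 - 3*j + 2)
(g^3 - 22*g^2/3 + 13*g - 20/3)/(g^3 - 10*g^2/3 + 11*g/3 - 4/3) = (g - 5)/(g - 1)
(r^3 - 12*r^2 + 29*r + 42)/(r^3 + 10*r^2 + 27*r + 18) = (r^2 - 13*r + 42)/(r^2 + 9*r + 18)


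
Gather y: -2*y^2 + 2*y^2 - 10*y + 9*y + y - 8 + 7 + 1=0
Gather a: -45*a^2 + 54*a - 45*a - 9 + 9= -45*a^2 + 9*a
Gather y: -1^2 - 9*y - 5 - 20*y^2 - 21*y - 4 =-20*y^2 - 30*y - 10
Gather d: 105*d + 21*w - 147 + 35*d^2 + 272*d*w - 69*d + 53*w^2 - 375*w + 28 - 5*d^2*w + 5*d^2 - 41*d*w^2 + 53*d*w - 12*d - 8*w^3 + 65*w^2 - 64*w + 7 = d^2*(40 - 5*w) + d*(-41*w^2 + 325*w + 24) - 8*w^3 + 118*w^2 - 418*w - 112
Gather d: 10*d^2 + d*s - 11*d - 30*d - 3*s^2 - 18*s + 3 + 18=10*d^2 + d*(s - 41) - 3*s^2 - 18*s + 21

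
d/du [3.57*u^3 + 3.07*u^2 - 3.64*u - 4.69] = 10.71*u^2 + 6.14*u - 3.64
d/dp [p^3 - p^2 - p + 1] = 3*p^2 - 2*p - 1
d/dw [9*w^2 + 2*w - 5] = 18*w + 2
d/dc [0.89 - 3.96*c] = -3.96000000000000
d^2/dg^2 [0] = 0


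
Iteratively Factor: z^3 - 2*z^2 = (z - 2)*(z^2) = z*(z - 2)*(z)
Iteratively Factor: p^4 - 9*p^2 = (p + 3)*(p^3 - 3*p^2) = (p - 3)*(p + 3)*(p^2) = p*(p - 3)*(p + 3)*(p)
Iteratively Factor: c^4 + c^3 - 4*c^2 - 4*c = (c + 1)*(c^3 - 4*c) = c*(c + 1)*(c^2 - 4) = c*(c + 1)*(c + 2)*(c - 2)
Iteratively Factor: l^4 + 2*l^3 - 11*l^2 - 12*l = (l + 1)*(l^3 + l^2 - 12*l) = l*(l + 1)*(l^2 + l - 12) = l*(l + 1)*(l + 4)*(l - 3)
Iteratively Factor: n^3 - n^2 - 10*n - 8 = (n + 2)*(n^2 - 3*n - 4) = (n - 4)*(n + 2)*(n + 1)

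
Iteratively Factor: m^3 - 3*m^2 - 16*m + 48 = (m - 3)*(m^2 - 16) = (m - 4)*(m - 3)*(m + 4)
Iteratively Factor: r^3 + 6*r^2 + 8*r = (r + 2)*(r^2 + 4*r) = (r + 2)*(r + 4)*(r)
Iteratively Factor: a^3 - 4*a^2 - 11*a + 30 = (a + 3)*(a^2 - 7*a + 10) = (a - 5)*(a + 3)*(a - 2)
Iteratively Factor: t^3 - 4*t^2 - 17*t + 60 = (t - 3)*(t^2 - t - 20) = (t - 5)*(t - 3)*(t + 4)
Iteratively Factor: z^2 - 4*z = (z - 4)*(z)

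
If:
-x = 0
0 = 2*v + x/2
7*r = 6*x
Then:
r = 0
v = 0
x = 0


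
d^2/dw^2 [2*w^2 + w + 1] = 4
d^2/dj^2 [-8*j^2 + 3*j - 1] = -16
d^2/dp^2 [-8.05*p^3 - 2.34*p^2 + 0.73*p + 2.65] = -48.3*p - 4.68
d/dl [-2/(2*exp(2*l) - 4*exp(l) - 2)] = 2*(exp(l) - 1)*exp(l)/(-exp(2*l) + 2*exp(l) + 1)^2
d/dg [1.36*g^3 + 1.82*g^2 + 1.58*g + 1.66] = 4.08*g^2 + 3.64*g + 1.58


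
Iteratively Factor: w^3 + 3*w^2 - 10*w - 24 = (w - 3)*(w^2 + 6*w + 8) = (w - 3)*(w + 2)*(w + 4)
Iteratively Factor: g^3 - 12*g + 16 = (g + 4)*(g^2 - 4*g + 4) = (g - 2)*(g + 4)*(g - 2)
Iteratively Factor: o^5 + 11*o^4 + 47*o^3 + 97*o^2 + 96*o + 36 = (o + 3)*(o^4 + 8*o^3 + 23*o^2 + 28*o + 12) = (o + 2)*(o + 3)*(o^3 + 6*o^2 + 11*o + 6) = (o + 1)*(o + 2)*(o + 3)*(o^2 + 5*o + 6) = (o + 1)*(o + 2)*(o + 3)^2*(o + 2)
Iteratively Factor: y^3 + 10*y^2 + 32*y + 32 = (y + 4)*(y^2 + 6*y + 8) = (y + 2)*(y + 4)*(y + 4)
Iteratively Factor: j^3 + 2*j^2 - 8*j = (j - 2)*(j^2 + 4*j) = j*(j - 2)*(j + 4)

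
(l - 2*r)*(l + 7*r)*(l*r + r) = l^3*r + 5*l^2*r^2 + l^2*r - 14*l*r^3 + 5*l*r^2 - 14*r^3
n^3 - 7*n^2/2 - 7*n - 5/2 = (n - 5)*(n + 1/2)*(n + 1)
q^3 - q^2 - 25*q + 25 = (q - 5)*(q - 1)*(q + 5)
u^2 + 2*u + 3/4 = (u + 1/2)*(u + 3/2)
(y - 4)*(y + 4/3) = y^2 - 8*y/3 - 16/3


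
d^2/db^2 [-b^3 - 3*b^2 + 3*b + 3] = -6*b - 6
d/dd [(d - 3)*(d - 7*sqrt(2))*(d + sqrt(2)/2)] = 3*d^2 - 13*sqrt(2)*d - 6*d - 7 + 39*sqrt(2)/2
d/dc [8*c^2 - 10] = 16*c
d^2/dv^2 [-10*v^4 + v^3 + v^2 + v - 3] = -120*v^2 + 6*v + 2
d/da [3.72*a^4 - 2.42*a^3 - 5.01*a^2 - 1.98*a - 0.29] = 14.88*a^3 - 7.26*a^2 - 10.02*a - 1.98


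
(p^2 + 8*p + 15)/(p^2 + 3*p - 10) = (p + 3)/(p - 2)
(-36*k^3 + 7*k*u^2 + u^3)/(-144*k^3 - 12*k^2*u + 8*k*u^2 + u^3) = (-6*k^2 + k*u + u^2)/(-24*k^2 + 2*k*u + u^2)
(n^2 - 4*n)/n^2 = (n - 4)/n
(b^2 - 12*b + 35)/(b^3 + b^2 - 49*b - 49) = (b - 5)/(b^2 + 8*b + 7)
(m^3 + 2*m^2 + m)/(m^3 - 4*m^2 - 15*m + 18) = m*(m^2 + 2*m + 1)/(m^3 - 4*m^2 - 15*m + 18)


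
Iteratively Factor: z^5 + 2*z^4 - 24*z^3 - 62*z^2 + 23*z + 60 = (z + 4)*(z^4 - 2*z^3 - 16*z^2 + 2*z + 15) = (z - 1)*(z + 4)*(z^3 - z^2 - 17*z - 15) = (z - 1)*(z + 3)*(z + 4)*(z^2 - 4*z - 5) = (z - 1)*(z + 1)*(z + 3)*(z + 4)*(z - 5)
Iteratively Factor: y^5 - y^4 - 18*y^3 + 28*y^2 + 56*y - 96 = (y + 4)*(y^4 - 5*y^3 + 2*y^2 + 20*y - 24) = (y - 2)*(y + 4)*(y^3 - 3*y^2 - 4*y + 12) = (y - 2)*(y + 2)*(y + 4)*(y^2 - 5*y + 6) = (y - 3)*(y - 2)*(y + 2)*(y + 4)*(y - 2)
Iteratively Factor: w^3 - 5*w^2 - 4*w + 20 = (w + 2)*(w^2 - 7*w + 10) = (w - 5)*(w + 2)*(w - 2)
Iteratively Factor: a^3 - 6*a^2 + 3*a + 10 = (a - 5)*(a^2 - a - 2) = (a - 5)*(a + 1)*(a - 2)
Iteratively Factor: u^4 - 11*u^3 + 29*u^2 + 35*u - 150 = (u - 5)*(u^3 - 6*u^2 - u + 30) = (u - 5)^2*(u^2 - u - 6) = (u - 5)^2*(u + 2)*(u - 3)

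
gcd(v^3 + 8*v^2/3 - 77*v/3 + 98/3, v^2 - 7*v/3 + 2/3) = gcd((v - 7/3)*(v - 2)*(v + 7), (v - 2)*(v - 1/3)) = v - 2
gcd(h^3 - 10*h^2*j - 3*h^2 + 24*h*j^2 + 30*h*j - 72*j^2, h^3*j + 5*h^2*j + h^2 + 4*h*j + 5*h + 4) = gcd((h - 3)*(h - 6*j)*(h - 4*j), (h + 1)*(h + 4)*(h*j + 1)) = 1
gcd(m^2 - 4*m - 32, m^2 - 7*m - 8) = m - 8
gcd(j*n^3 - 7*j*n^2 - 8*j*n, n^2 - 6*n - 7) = n + 1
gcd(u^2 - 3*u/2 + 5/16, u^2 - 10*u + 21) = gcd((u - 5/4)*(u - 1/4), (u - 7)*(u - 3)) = 1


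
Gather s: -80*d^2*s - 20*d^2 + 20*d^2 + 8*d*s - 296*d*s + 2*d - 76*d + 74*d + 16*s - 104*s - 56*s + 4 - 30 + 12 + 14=s*(-80*d^2 - 288*d - 144)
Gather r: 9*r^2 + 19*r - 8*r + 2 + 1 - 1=9*r^2 + 11*r + 2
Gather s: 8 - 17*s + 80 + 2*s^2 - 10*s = 2*s^2 - 27*s + 88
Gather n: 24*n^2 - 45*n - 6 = 24*n^2 - 45*n - 6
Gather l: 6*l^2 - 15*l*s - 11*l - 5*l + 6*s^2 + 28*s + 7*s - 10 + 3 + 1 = 6*l^2 + l*(-15*s - 16) + 6*s^2 + 35*s - 6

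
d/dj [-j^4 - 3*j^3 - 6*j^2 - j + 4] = -4*j^3 - 9*j^2 - 12*j - 1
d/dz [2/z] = -2/z^2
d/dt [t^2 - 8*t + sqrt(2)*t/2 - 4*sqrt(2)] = 2*t - 8 + sqrt(2)/2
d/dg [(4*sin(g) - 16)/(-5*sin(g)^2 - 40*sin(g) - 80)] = 4*(sin(g) - 12)*cos(g)/(5*(sin(g) + 4)^3)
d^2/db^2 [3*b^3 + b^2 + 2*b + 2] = 18*b + 2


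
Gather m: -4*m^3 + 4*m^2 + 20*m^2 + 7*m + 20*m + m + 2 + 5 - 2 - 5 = -4*m^3 + 24*m^2 + 28*m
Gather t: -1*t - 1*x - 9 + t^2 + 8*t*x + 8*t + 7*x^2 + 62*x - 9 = t^2 + t*(8*x + 7) + 7*x^2 + 61*x - 18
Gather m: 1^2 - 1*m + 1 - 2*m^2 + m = 2 - 2*m^2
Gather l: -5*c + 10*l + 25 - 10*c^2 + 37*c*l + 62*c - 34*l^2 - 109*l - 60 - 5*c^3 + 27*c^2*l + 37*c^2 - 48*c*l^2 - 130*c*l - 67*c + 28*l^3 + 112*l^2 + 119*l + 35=-5*c^3 + 27*c^2 - 10*c + 28*l^3 + l^2*(78 - 48*c) + l*(27*c^2 - 93*c + 20)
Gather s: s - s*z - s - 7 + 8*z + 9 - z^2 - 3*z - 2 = -s*z - z^2 + 5*z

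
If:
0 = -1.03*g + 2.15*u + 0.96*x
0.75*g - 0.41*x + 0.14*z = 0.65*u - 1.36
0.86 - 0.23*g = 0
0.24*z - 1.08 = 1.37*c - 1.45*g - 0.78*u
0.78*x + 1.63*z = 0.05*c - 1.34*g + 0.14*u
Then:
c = -0.97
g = 3.74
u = -4.22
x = 13.46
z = -9.91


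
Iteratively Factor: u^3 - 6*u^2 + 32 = (u + 2)*(u^2 - 8*u + 16) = (u - 4)*(u + 2)*(u - 4)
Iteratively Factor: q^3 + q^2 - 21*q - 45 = (q - 5)*(q^2 + 6*q + 9) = (q - 5)*(q + 3)*(q + 3)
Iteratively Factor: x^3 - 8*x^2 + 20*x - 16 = (x - 4)*(x^2 - 4*x + 4) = (x - 4)*(x - 2)*(x - 2)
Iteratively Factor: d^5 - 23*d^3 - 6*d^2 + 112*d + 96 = (d + 2)*(d^4 - 2*d^3 - 19*d^2 + 32*d + 48) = (d - 4)*(d + 2)*(d^3 + 2*d^2 - 11*d - 12) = (d - 4)*(d + 2)*(d + 4)*(d^2 - 2*d - 3) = (d - 4)*(d - 3)*(d + 2)*(d + 4)*(d + 1)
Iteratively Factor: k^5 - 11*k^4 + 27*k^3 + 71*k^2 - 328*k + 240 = (k - 4)*(k^4 - 7*k^3 - k^2 + 67*k - 60) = (k - 4)*(k - 1)*(k^3 - 6*k^2 - 7*k + 60) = (k - 4)*(k - 1)*(k + 3)*(k^2 - 9*k + 20) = (k - 4)^2*(k - 1)*(k + 3)*(k - 5)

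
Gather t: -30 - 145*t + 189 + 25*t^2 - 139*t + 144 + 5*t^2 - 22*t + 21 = 30*t^2 - 306*t + 324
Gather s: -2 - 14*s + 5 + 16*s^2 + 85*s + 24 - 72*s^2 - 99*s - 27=-56*s^2 - 28*s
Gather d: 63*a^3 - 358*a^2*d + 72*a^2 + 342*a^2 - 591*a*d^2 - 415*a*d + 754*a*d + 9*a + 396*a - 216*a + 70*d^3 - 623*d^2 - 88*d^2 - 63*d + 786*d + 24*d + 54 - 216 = 63*a^3 + 414*a^2 + 189*a + 70*d^3 + d^2*(-591*a - 711) + d*(-358*a^2 + 339*a + 747) - 162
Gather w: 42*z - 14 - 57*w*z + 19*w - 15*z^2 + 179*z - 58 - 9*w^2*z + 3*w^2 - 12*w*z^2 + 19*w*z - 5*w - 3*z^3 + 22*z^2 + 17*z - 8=w^2*(3 - 9*z) + w*(-12*z^2 - 38*z + 14) - 3*z^3 + 7*z^2 + 238*z - 80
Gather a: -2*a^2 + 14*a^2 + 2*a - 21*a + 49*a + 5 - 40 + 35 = 12*a^2 + 30*a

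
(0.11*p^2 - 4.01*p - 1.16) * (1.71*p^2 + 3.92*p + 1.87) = 0.1881*p^4 - 6.4259*p^3 - 17.4971*p^2 - 12.0459*p - 2.1692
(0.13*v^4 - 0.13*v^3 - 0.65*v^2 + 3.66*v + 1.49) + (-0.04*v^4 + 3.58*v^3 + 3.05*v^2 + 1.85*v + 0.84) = 0.09*v^4 + 3.45*v^3 + 2.4*v^2 + 5.51*v + 2.33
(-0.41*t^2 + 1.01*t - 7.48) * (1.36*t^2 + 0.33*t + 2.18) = -0.5576*t^4 + 1.2383*t^3 - 10.7333*t^2 - 0.2666*t - 16.3064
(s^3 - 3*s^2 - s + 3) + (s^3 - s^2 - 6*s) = 2*s^3 - 4*s^2 - 7*s + 3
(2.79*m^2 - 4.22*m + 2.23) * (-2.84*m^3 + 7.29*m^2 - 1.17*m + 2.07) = -7.9236*m^5 + 32.3239*m^4 - 40.3613*m^3 + 26.9694*m^2 - 11.3445*m + 4.6161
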